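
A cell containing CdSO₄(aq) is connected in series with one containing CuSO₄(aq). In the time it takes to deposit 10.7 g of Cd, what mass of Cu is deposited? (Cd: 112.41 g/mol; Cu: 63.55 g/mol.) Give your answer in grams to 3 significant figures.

n(Cd) = 10.7 / 112.41 = 0.09519 mol
Cd²⁺ + 2e⁻ → Cd, so n(e⁻) = 2 × 0.09519 = 0.1904 mol
Since the cells are in series, n(e⁻) in the Cu cell is also 0.1904 mol.
Cu²⁺ + 2e⁻ → Cu, so n(Cu) = 0.1904 / 2 = 0.09520 mol
m(Cu) = 0.09520 × 63.55 = 6.05 g

6.05 g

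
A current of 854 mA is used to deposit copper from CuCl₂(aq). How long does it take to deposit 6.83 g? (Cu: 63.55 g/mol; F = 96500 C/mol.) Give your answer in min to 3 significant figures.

405 min

n(Cu) = 6.83 / 63.55 = 0.1075 mol
Cu²⁺ + 2e⁻ → Cu, so n(e⁻) = 2 × 0.1075 = 0.2150 mol
Q = 0.2150 × 96500 = 20750 C
t = Q / I = 20750 / 0.854 = 24300 s = 405 min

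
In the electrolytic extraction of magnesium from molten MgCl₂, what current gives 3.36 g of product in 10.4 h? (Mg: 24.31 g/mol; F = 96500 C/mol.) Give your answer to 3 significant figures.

n(Mg) = 3.36 / 24.31 = 0.1382 mol
Mg²⁺ + 2e⁻ → Mg, so n(e⁻) = 2 × 0.1382 = 0.2764 mol
Q = 0.2764 × 96500 = 26670 C
I = Q / t = 26670 / 37440 s = 0.712 A

0.712 A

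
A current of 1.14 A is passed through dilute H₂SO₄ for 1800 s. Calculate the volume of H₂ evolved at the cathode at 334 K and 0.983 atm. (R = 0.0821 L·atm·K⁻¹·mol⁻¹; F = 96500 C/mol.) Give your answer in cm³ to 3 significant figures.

297 cm³

Q = It = 1.14 × 1800 = 2052 C
n(e⁻) = Q/F = 2052/96500 = 0.02126 mol
2H⁺ + 2e⁻ → H₂, so n(H₂) = 0.02126 / 2 = 0.01063 mol
V = nRT/P = 0.01063 × 0.0821 × 334 / 0.983 = 0.2965 L
= 297 cm³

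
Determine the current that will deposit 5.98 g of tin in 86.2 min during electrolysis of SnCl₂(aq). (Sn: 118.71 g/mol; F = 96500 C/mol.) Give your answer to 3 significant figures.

1.88 A

n(Sn) = 5.98 / 118.71 = 0.05037 mol
Sn²⁺ + 2e⁻ → Sn, so n(e⁻) = 2 × 0.05037 = 0.1007 mol
Q = 0.1007 × 96500 = 9718 C
I = Q / t = 9718 / 5172 s = 1.88 A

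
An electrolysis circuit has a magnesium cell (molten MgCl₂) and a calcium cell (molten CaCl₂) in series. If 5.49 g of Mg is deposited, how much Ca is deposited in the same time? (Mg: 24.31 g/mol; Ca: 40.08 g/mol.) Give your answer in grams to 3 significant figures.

n(Mg) = 5.49 / 24.31 = 0.2258 mol
Mg²⁺ + 2e⁻ → Mg, so n(e⁻) = 2 × 0.2258 = 0.4516 mol
In series, the same 0.4516 mol of electrons flows through the second cell.
Ca²⁺ + 2e⁻ → Ca, so n(Ca) = 0.4516 / 2 = 0.2258 mol
m(Ca) = 0.2258 × 40.08 = 9.05 g

9.05 g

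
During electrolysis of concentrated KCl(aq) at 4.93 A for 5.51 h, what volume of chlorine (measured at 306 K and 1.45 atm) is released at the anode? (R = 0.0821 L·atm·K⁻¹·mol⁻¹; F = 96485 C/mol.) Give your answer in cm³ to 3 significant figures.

Charge passed = 4.93 × 19836 = 97790 C
n(e⁻) = Q/F = 97790/96485 = 1.014 mol
2Cl⁻ → Cl₂ + 2e⁻, so n(Cl₂) = 1.014 / 2 = 0.5070 mol
V = nRT/P = 0.5070 × 0.0821 × 306 / 1.45 = 8.784 L
= 8780 cm³

8780 cm³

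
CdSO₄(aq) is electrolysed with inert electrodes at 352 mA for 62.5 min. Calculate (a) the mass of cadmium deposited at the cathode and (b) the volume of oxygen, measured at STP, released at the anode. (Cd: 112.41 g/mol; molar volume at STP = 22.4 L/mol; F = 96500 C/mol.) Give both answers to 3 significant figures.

0.769 g Cd; 0.0766 L O₂

Q = 0.352 × 3750 = 1320 C; n(e⁻) = 1320 / 96500 = 0.01368 mol
Cathode: Cd²⁺ + 2e⁻ → Cd → n(Cd) = 0.01368/2 = 0.006840 mol → 0.769 g
Anode: 2H₂O → O₂ + 4H⁺ + 4e⁻ → n(O₂) = 0.01368/4 = 0.003420 mol → 0.0766 L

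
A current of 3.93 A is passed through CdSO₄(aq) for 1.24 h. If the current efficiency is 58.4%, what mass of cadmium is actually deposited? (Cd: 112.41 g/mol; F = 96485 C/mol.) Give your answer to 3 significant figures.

Q = 3.93 × 4464 = 17540 C
n(e⁻) = 17540 / 96485 = 0.1818 mol
Cd²⁺ + 2e⁻ → Cd, so theoretical m(Cd) = 0.09090 × 112.41 = 10.22 g
Actual mass = 58.4% × 10.22 = 5.97 g

5.97 g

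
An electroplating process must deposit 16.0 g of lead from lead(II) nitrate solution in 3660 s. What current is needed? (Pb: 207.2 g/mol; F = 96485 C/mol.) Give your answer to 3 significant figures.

n(Pb) = 16.0 / 207.2 = 0.07722 mol
Pb²⁺ + 2e⁻ → Pb, so n(e⁻) = 2 × 0.07722 = 0.1544 mol
Q = 0.1544 × 96485 = 14900 C
I = Q / t = 14900 / 3660 s = 4.07 A

4.07 A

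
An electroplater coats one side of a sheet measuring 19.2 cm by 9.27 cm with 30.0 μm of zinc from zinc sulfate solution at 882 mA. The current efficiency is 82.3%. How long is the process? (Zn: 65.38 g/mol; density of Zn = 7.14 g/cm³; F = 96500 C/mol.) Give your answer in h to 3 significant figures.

4.31 h

Plated area = 19.2 × 9.27 = 178.0 cm²
Volume = 178.0 × 30.0×10⁻⁴ cm = 0.5340 cm³
m(Zn) = 0.5340 × 7.14 = 3.813 g
n(Zn) = 3.813 / 65.38 = 0.05832 mol; n(e⁻) = 2 × 0.05832 = 0.1166 mol
Q = 0.1166 × 96500 / 0.823 = 13670 C
t = 13670 / 0.882 = 15500 s = 4.31 h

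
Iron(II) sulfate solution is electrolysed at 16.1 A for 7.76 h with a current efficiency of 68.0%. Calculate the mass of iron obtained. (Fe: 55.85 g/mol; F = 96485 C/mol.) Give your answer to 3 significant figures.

Q = 16.1 × 27936 = 4.498×10^5 C
n(e⁻) = 4.498×10^5 / 96485 = 4.662 mol
Fe²⁺ + 2e⁻ → Fe, so theoretical m(Fe) = 2.331 × 55.85 = 130.2 g
Actual mass = 68.0% × 130.2 = 88.5 g

88.5 g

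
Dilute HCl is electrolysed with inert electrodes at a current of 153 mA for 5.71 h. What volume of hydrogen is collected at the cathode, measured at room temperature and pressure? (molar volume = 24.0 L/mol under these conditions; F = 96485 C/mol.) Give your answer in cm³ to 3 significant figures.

391 cm³

Q = It = 0.153 × 20556 = 3145 C
Moles of electrons = 3145 / 96485 = 0.03260 mol
2H⁺ + 2e⁻ → H₂, so n(H₂) = 0.03260 / 2 = 0.01630 mol
V = 0.01630 × 24.0 = 0.3912 L
= 391 cm³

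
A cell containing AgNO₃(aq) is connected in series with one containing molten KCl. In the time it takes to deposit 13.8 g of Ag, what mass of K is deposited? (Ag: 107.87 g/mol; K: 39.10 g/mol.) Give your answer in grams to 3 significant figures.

n(Ag) = 13.8 / 107.87 = 0.1279 mol
Ag⁺ + e⁻ → Ag, so n(e⁻) = 0.1279 mol
The cells are in series, so the same charge (and hence the same n(e⁻) = 0.1279 mol) passes through both.
K⁺ + e⁻ → K, so n(K) = 0.1279 mol
m(K) = 0.1279 × 39.10 = 5.00 g

5.00 g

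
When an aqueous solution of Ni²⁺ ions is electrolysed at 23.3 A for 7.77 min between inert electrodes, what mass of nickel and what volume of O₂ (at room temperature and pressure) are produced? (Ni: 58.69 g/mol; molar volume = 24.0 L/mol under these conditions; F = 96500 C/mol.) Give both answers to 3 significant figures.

Q = 23.3 × 466.2 = 10860 C; n(e⁻) = 10860 / 96500 = 0.1125 mol
Cathode: Ni²⁺ + 2e⁻ → Ni → n(Ni) = 0.1125/2 = 0.05625 mol → 3.30 g
Anode: 2H₂O → O₂ + 4H⁺ + 4e⁻ → n(O₂) = 0.1125/4 = 0.02813 mol → 0.675 L

3.30 g Ni; 0.675 L O₂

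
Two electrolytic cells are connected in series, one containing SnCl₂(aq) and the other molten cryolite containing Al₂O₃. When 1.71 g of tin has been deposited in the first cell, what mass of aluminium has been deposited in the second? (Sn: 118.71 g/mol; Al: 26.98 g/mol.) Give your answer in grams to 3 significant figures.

n(Sn) = 1.71 / 118.71 = 0.01440 mol
Sn²⁺ + 2e⁻ → Sn, so n(e⁻) = 2 × 0.01440 = 0.02880 mol
In series, the same 0.02880 mol of electrons flows through the second cell.
Al³⁺ + 3e⁻ → Al, so n(Al) = 0.02880 / 3 = 0.009600 mol
m(Al) = 0.009600 × 26.98 = 0.259 g

0.259 g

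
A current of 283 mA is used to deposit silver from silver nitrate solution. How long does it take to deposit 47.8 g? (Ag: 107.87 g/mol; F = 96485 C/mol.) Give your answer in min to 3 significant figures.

2520 min

n(Ag) = 47.8 / 107.87 = 0.4431 mol
Ag⁺ + e⁻ → Ag, so n(e⁻) = 0.4431 mol
Q = 0.4431 × 96485 = 42750 C
t = Q / I = 42750 / 0.283 = 1.511×10^5 s = 2520 min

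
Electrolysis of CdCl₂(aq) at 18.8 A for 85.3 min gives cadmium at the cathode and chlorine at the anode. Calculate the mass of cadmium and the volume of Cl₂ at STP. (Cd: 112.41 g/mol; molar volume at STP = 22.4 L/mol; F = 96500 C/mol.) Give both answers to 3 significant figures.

Q = 18.8 × 5118 = 96220 C; n(e⁻) = 96220 / 96500 = 0.9971 mol
Cathode: Cd²⁺ + 2e⁻ → Cd → n(Cd) = 0.9971/2 = 0.4986 mol → 56.0 g
Anode: 2Cl⁻ → Cl₂ + 2e⁻ → n(Cl₂) = 0.9971/2 = 0.4986 mol → 11.2 L

56.0 g Cd; 11.2 L Cl₂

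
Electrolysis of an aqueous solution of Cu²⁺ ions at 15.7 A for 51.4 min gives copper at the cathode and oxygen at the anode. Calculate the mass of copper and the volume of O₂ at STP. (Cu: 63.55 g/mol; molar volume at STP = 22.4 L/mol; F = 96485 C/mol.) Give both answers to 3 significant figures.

Q = 15.7 × 3084 = 48420 C; n(e⁻) = 48420 / 96485 = 0.5018 mol
Cathode: Cu²⁺ + 2e⁻ → Cu → n(Cu) = 0.5018/2 = 0.2509 mol → 15.9 g
Anode: 2H₂O → O₂ + 4H⁺ + 4e⁻ → n(O₂) = 0.5018/4 = 0.1255 mol → 2.81 L

15.9 g Cu; 2.81 L O₂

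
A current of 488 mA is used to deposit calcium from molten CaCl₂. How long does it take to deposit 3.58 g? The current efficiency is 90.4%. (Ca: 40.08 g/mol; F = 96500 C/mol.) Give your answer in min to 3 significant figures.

n(Ca) = 3.58 / 40.08 = 0.08932 mol
Ca²⁺ + 2e⁻ → Ca, so n(e⁻) = 2 × 0.08932 = 0.1786 mol
Q = 0.1786 × 96500 / 0.904 = 19070 C
t = Q / I = 19070 / 0.488 = 39080 s = 651 min

651 min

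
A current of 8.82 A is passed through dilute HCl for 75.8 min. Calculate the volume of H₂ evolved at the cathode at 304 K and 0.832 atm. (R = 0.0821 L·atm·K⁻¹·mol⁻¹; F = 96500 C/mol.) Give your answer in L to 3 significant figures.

6.23 L

Charge passed = 8.82 × 4548 = 40110 C
n(e⁻) = 40110 / 96500 = 0.4156 mol
2H⁺ + 2e⁻ → H₂, so n(H₂) = 0.4156 / 2 = 0.2078 mol
V = nRT/P = 0.2078 × 0.0821 × 304 / 0.832 = 6.234 L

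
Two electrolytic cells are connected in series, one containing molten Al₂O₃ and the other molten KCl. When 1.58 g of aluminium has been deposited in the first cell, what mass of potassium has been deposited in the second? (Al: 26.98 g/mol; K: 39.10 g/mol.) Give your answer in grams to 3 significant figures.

n(Al) = 1.58 / 26.98 = 0.05856 mol
Al³⁺ + 3e⁻ → Al, so n(e⁻) = 3 × 0.05856 = 0.1757 mol
In series, the same 0.1757 mol of electrons flows through the second cell.
K⁺ + e⁻ → K, so n(K) = 0.1757 mol
m(K) = 0.1757 × 39.10 = 6.87 g

6.87 g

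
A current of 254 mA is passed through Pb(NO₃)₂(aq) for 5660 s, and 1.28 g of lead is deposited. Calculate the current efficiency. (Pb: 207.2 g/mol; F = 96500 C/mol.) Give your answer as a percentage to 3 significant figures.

82.9%

Q = 0.254 × 5660 = 1438 C
n(e⁻) = 1438 / 96500 = 0.01490 mol
Pb²⁺ + 2e⁻ → Pb, so theoretical n(Pb) = 0.007450 mol → 1.544 g
Efficiency = 1.28 / 1.544 = 0.8290 = 82.9%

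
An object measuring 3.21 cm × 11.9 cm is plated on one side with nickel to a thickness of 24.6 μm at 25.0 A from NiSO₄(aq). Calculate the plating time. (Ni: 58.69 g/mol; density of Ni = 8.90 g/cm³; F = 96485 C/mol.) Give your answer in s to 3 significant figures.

110 s

Plated area = 3.21 × 11.9 = 38.20 cm²
Volume = 38.20 × 24.6×10⁻⁴ cm = 0.09397 cm³
m(Ni) = 0.09397 × 8.90 = 0.8363 g
n(Ni) = 0.8363 / 58.69 = 0.01425 mol; n(e⁻) = 2 × 0.01425 = 0.02850 mol
Q = 0.02850 × 96485 = 2750 C
t = 2750 / 25.0 = 110.0 s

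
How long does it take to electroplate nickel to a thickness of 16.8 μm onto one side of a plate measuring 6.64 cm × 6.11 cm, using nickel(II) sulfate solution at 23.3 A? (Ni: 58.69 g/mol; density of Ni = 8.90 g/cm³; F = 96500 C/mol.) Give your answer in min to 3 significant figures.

Plated area = 6.64 × 6.11 = 40.57 cm²
Volume = 40.57 × 16.8×10⁻⁴ cm = 0.06816 cm³
m(Ni) = 0.06816 × 8.90 = 0.6066 g
n(Ni) = 0.6066 / 58.69 = 0.01034 mol; n(e⁻) = 2 × 0.01034 = 0.02068 mol
Q = 0.02068 × 96500 = 1996 C
t = 1996 / 23.3 = 85.67 s = 1.43 min

1.43 min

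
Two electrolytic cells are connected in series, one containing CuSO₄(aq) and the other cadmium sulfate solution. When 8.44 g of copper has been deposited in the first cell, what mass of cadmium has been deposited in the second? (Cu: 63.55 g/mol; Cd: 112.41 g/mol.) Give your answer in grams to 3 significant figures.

14.9 g

n(Cu) = 8.44 / 63.55 = 0.1328 mol
Cu²⁺ + 2e⁻ → Cu, so n(e⁻) = 2 × 0.1328 = 0.2656 mol
Same current for the same time ⇒ same n(e⁻) = 0.2656 mol in both cells.
Cd²⁺ + 2e⁻ → Cd, so n(Cd) = 0.2656 / 2 = 0.1328 mol
m(Cd) = 0.1328 × 112.41 = 14.9 g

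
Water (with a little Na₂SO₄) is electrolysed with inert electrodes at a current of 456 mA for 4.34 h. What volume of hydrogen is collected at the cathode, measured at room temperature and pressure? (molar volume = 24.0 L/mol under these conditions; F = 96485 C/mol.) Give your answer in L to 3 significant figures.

0.886 L

Charge passed = 0.456 × 15624 = 7125 C
Moles of electrons = 7125 / 96485 = 0.07385 mol
2H⁺ + 2e⁻ → H₂, so n(H₂) = 0.07385 / 2 = 0.03693 mol
V = 0.03693 × 24.0 = 0.8863 L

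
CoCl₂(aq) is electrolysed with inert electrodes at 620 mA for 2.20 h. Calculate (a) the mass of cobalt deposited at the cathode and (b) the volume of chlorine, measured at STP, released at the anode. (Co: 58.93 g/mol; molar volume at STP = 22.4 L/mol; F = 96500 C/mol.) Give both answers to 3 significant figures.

Q = 0.620 × 7920 = 4910 C; n(e⁻) = 4910 / 96500 = 0.05088 mol
Cathode: Co²⁺ + 2e⁻ → Co → n(Co) = 0.05088/2 = 0.02544 mol → 1.50 g
Anode: 2Cl⁻ → Cl₂ + 2e⁻ → n(Cl₂) = 0.05088/2 = 0.02544 mol → 0.570 L

1.50 g Co; 0.570 L Cl₂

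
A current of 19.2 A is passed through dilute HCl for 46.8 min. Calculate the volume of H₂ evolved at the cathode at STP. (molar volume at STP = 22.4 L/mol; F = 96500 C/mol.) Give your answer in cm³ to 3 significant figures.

Q = It = 19.2 × 2808 = 53910 C
n(e⁻) = 53910 / 96500 = 0.5587 mol
2H⁺ + 2e⁻ → H₂, so n(H₂) = 0.5587 / 2 = 0.2794 mol
V = 0.2794 × 22.4 = 6.259 L
= 6260 cm³

6260 cm³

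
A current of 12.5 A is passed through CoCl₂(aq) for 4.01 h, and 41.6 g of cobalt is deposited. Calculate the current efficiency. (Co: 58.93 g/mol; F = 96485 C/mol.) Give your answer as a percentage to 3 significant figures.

75.5%

Q = 12.5 × 14436 = 1.805×10^5 C
n(e⁻) = 1.805×10^5 / 96485 = 1.871 mol
Co²⁺ + 2e⁻ → Co, so theoretical n(Co) = 0.9355 mol → 55.13 g
Efficiency = 41.6 / 55.13 = 0.7546 = 75.5%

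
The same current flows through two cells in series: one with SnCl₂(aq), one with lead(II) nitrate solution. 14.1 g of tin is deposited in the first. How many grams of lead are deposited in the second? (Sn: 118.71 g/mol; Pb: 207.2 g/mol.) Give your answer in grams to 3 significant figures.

n(Sn) = 14.1 / 118.71 = 0.1188 mol
Sn²⁺ + 2e⁻ → Sn, so n(e⁻) = 2 × 0.1188 = 0.2376 mol
Since the cells are in series, n(e⁻) in the Pb cell is also 0.2376 mol.
Pb²⁺ + 2e⁻ → Pb, so n(Pb) = 0.2376 / 2 = 0.1188 mol
m(Pb) = 0.1188 × 207.2 = 24.6 g

24.6 g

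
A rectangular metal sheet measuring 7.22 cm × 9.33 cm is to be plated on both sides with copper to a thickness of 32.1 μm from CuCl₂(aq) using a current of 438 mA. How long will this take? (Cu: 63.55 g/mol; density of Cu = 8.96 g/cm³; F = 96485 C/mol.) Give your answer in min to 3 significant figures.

Plated area = 2 × 7.22 × 9.33 = 134.7 cm²
Volume = 134.7 × 32.1×10⁻⁴ cm = 0.4324 cm³
m(Cu) = 0.4324 × 8.96 = 3.874 g
n(Cu) = 3.874 / 63.55 = 0.06096 mol; n(e⁻) = 2 × 0.06096 = 0.1219 mol
Q = 0.1219 × 96485 = 11760 C
t = 11760 / 0.438 = 26850 s = 448 min

448 min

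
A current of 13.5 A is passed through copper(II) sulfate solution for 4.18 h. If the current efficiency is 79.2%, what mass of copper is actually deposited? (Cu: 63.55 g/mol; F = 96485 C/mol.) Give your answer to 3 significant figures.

Q = 13.5 × 15048 = 2.031×10^5 C
n(e⁻) = 2.031×10^5 / 96485 = 2.105 mol
Cu²⁺ + 2e⁻ → Cu, so theoretical m(Cu) = 1.053 × 63.55 = 66.92 g
Actual mass = 79.2% × 66.92 = 53.0 g

53.0 g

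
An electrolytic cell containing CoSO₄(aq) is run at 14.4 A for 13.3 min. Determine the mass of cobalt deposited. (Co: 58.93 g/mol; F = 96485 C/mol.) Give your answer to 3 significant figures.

Charge passed = 14.4 × 798 = 11490 C
n(e⁻) = 11490 / 96485 = 0.1191 mol
Co²⁺ + 2e⁻ → Co, so n(Co) = 0.1191 / 2 = 0.05955 mol
m = 0.05955 × 58.93 = 3.51 g

3.51 g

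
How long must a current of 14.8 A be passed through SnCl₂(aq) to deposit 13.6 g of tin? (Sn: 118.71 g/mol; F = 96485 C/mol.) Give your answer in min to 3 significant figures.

24.9 min

n(Sn) = 13.6 / 118.71 = 0.1146 mol
Sn²⁺ + 2e⁻ → Sn, so n(e⁻) = 2 × 0.1146 = 0.2292 mol
Q = 0.2292 × 96485 = 22110 C
t = Q / I = 22110 / 14.8 = 1494 s = 24.9 min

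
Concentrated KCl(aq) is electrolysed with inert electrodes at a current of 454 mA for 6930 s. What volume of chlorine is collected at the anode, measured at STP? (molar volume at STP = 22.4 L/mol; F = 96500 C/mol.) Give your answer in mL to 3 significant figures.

365 mL

Q = It = 0.454 × 6930 = 3146 C
Moles of electrons = 3146 / 96500 = 0.03260 mol
2Cl⁻ → Cl₂ + 2e⁻, so n(Cl₂) = 0.03260 / 2 = 0.01630 mol
V = 0.01630 × 22.4 = 0.3651 L
= 365 mL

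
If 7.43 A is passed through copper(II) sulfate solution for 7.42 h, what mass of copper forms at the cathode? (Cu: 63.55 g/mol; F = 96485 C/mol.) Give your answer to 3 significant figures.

65.4 g

Q = 7.43 A × 26712 s = 1.985×10^5 C
n(e⁻) = 1.985×10^5 / 96485 = 2.057 mol
Cu²⁺ + 2e⁻ → Cu, so n(Cu) = 2.057 / 2 = 1.029 mol
m = 1.029 × 63.55 = 65.4 g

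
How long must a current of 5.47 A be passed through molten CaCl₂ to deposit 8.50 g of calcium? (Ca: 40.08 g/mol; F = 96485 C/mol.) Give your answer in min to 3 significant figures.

125 min

n(Ca) = 8.50 / 40.08 = 0.2121 mol
Ca²⁺ + 2e⁻ → Ca, so n(e⁻) = 2 × 0.2121 = 0.4242 mol
Q = 0.4242 × 96485 = 40930 C
t = Q / I = 40930 / 5.47 = 7483 s = 125 min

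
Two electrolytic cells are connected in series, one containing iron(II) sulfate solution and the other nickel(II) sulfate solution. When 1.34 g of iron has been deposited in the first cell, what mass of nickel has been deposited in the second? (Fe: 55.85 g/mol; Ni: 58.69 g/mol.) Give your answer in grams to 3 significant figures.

n(Fe) = 1.34 / 55.85 = 0.02399 mol
Fe²⁺ + 2e⁻ → Fe, so n(e⁻) = 2 × 0.02399 = 0.04798 mol
The cells are in series, so the same charge (and hence the same n(e⁻) = 0.04798 mol) passes through both.
Ni²⁺ + 2e⁻ → Ni, so n(Ni) = 0.04798 / 2 = 0.02399 mol
m(Ni) = 0.02399 × 58.69 = 1.41 g

1.41 g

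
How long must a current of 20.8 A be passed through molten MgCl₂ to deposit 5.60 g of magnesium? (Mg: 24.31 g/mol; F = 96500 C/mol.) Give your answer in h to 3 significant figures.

n(Mg) = 5.60 / 24.31 = 0.2304 mol
Mg²⁺ + 2e⁻ → Mg, so n(e⁻) = 2 × 0.2304 = 0.4608 mol
Q = 0.4608 × 96500 = 44470 C
t = Q / I = 44470 / 20.8 = 2138 s = 0.594 h

0.594 h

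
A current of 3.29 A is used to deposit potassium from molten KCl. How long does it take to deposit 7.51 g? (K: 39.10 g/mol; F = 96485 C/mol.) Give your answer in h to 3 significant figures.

n(K) = 7.51 / 39.10 = 0.1921 mol
K⁺ + e⁻ → K, so n(e⁻) = 0.1921 mol
Q = 0.1921 × 96485 = 18530 C
t = Q / I = 18530 / 3.29 = 5632 s = 1.56 h

1.56 h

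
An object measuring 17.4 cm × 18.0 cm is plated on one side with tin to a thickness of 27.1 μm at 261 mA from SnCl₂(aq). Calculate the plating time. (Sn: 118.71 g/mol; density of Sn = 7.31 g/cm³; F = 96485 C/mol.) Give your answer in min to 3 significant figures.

Plated area = 17.4 × 18.0 = 313.2 cm²
Volume = 313.2 × 27.1×10⁻⁴ cm = 0.8488 cm³
m(Sn) = 0.8488 × 7.31 = 6.205 g
n(Sn) = 6.205 / 118.71 = 0.05227 mol; n(e⁻) = 2 × 0.05227 = 0.1045 mol
Q = 0.1045 × 96485 = 10080 C
t = 10080 / 0.261 = 38620 s = 644 min

644 min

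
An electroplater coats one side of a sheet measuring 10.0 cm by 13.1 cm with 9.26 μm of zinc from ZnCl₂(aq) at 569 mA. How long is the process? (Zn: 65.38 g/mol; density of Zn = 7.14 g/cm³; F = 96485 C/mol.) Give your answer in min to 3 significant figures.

74.9 min

Plated area = 10.0 × 13.1 = 131.0 cm²
Volume = 131.0 × 9.26×10⁻⁴ cm = 0.1213 cm³
m(Zn) = 0.1213 × 7.14 = 0.8661 g
n(Zn) = 0.8661 / 65.38 = 0.01325 mol; n(e⁻) = 2 × 0.01325 = 0.02650 mol
Q = 0.02650 × 96485 = 2557 C
t = 2557 / 0.569 = 4494 s = 74.9 min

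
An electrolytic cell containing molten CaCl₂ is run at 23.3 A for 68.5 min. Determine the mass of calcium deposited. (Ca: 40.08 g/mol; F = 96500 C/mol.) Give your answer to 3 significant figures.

19.9 g

Q = It = 23.3 × 4110 = 95760 C
n(e⁻) = Q/F = 95760/96500 = 0.9923 mol
Ca²⁺ + 2e⁻ → Ca, so n(Ca) = 0.9923 / 2 = 0.4962 mol
m = 0.4962 × 40.08 = 19.9 g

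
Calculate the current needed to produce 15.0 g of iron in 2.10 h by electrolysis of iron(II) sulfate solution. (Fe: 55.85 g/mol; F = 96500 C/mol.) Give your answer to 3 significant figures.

n(Fe) = 15.0 / 55.85 = 0.2686 mol
Fe²⁺ + 2e⁻ → Fe, so n(e⁻) = 2 × 0.2686 = 0.5372 mol
Q = 0.5372 × 96500 = 51840 C
I = Q / t = 51840 / 7560 s = 6.86 A

6.86 A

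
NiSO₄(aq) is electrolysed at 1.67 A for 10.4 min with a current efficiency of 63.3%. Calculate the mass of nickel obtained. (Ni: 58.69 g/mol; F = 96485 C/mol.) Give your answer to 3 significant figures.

0.201 g

Q = 1.67 × 624 = 1042 C
n(e⁻) = 1042 / 96485 = 0.01080 mol
Ni²⁺ + 2e⁻ → Ni, so theoretical m(Ni) = 0.005400 × 58.69 = 0.3169 g
Actual mass = 63.3% × 0.3169 = 0.201 g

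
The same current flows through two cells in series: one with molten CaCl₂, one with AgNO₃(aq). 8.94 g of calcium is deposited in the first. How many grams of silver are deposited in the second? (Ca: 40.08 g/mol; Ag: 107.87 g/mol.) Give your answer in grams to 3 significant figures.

n(Ca) = 8.94 / 40.08 = 0.2231 mol
Ca²⁺ + 2e⁻ → Ca, so n(e⁻) = 2 × 0.2231 = 0.4462 mol
The cells are in series, so the same charge (and hence the same n(e⁻) = 0.4462 mol) passes through both.
Ag⁺ + e⁻ → Ag, so n(Ag) = 0.4462 mol
m(Ag) = 0.4462 × 107.87 = 48.1 g

48.1 g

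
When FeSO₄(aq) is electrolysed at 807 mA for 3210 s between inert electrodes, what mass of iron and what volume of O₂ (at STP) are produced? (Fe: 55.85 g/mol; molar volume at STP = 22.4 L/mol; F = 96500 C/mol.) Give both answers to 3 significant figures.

0.750 g Fe; 0.150 L O₂

Q = 0.807 × 3210 = 2590 C; n(e⁻) = 2590 / 96500 = 0.02684 mol
Cathode: Fe²⁺ + 2e⁻ → Fe → n(Fe) = 0.02684/2 = 0.01342 mol → 0.750 g
Anode: 2H₂O → O₂ + 4H⁺ + 4e⁻ → n(O₂) = 0.02684/4 = 0.006710 mol → 0.150 L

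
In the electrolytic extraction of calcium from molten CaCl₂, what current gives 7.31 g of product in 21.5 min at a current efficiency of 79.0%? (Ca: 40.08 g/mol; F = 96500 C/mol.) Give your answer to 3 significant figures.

34.5 A

n(Ca) = 7.31 / 40.08 = 0.1824 mol
Ca²⁺ + 2e⁻ → Ca, so n(e⁻) = 2 × 0.1824 = 0.3648 mol
Q = 0.3648 × 96500 / 0.790 = 44560 C
I = Q / t = 44560 / 1290 s = 34.5 A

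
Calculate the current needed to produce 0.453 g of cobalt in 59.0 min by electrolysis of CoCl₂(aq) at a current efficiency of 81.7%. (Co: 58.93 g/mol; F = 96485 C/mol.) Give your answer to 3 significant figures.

0.513 A

n(Co) = 0.453 / 58.93 = 0.007687 mol
Co²⁺ + 2e⁻ → Co, so n(e⁻) = 2 × 0.007687 = 0.01537 mol
Q = 0.01537 × 96485 / 0.817 = 1815 C
I = Q / t = 1815 / 3540 s = 0.513 A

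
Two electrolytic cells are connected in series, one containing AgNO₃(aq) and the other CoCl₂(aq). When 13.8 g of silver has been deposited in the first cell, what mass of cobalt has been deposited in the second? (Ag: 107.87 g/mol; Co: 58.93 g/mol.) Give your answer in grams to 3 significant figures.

3.77 g

n(Ag) = 13.8 / 107.87 = 0.1279 mol
Ag⁺ + e⁻ → Ag, so n(e⁻) = 0.1279 mol
Same current for the same time ⇒ same n(e⁻) = 0.1279 mol in both cells.
Co²⁺ + 2e⁻ → Co, so n(Co) = 0.1279 / 2 = 0.06395 mol
m(Co) = 0.06395 × 58.93 = 3.77 g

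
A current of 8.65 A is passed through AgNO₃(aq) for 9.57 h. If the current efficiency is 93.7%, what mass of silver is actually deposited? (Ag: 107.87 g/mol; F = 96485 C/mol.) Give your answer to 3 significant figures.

312 g

Q = 8.65 × 34452 = 2.980×10^5 C
n(e⁻) = 2.980×10^5 / 96485 = 3.089 mol
Ag⁺ + e⁻ → Ag, so theoretical m(Ag) = 3.089 × 107.87 = 333.2 g
Actual mass = 93.7% × 333.2 = 312 g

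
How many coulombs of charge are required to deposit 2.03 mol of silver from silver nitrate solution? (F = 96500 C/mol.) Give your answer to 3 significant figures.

1.96×10^5 C

Ag⁺ + e⁻ → Ag, so n(e⁻) = 1 × 2.03 = 2.030 mol
Q = 2.030 × 96500 = 1.959×10^5 C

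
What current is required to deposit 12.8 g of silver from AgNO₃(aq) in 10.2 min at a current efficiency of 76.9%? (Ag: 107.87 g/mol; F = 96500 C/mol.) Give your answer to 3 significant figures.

n(Ag) = 12.8 / 107.87 = 0.1187 mol
Ag⁺ + e⁻ → Ag, so n(e⁻) = 0.1187 mol
Q = 0.1187 × 96500 / 0.769 = 14900 C
I = Q / t = 14900 / 612 s = 24.3 A

24.3 A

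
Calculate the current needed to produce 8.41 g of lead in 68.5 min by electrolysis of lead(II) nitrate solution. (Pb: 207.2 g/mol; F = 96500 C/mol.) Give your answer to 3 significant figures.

n(Pb) = 8.41 / 207.2 = 0.04059 mol
Pb²⁺ + 2e⁻ → Pb, so n(e⁻) = 2 × 0.04059 = 0.08118 mol
Q = 0.08118 × 96500 = 7834 C
I = Q / t = 7834 / 4110 s = 1.91 A

1.91 A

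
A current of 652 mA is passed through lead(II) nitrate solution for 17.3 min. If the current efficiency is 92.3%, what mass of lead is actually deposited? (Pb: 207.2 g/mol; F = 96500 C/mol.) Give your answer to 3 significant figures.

0.671 g

Q = 0.652 × 1038 = 676.8 C
n(e⁻) = 676.8 / 96500 = 0.007013 mol
Pb²⁺ + 2e⁻ → Pb, so theoretical m(Pb) = 0.003507 × 207.2 = 0.7267 g
Actual mass = 92.3% × 0.7267 = 0.671 g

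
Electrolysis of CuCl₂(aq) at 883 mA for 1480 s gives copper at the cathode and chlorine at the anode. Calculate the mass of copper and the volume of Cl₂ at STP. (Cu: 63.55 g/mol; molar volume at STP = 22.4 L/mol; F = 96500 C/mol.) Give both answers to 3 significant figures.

0.430 g Cu; 0.152 L Cl₂

Q = 0.883 × 1480 = 1307 C; n(e⁻) = 1307 / 96500 = 0.01354 mol
Cathode: Cu²⁺ + 2e⁻ → Cu → n(Cu) = 0.01354/2 = 0.006770 mol → 0.430 g
Anode: 2Cl⁻ → Cl₂ + 2e⁻ → n(Cl₂) = 0.01354/2 = 0.006770 mol → 0.152 L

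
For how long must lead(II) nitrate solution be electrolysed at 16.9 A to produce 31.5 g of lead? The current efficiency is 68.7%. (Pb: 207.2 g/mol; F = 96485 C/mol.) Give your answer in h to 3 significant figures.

0.702 h

n(Pb) = 31.5 / 207.2 = 0.1520 mol
Pb²⁺ + 2e⁻ → Pb, so n(e⁻) = 2 × 0.1520 = 0.3040 mol
Q = 0.3040 × 96485 / 0.687 = 42690 C
t = Q / I = 42690 / 16.9 = 2526 s = 0.702 h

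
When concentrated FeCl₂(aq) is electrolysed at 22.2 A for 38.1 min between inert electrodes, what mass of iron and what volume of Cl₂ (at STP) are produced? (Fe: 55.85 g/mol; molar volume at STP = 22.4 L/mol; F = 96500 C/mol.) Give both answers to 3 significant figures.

14.7 g Fe; 5.89 L Cl₂

Q = 22.2 × 2286 = 50750 C; n(e⁻) = 50750 / 96500 = 0.5259 mol
Cathode: Fe²⁺ + 2e⁻ → Fe → n(Fe) = 0.5259/2 = 0.2630 mol → 14.7 g
Anode: 2Cl⁻ → Cl₂ + 2e⁻ → n(Cl₂) = 0.5259/2 = 0.2630 mol → 5.89 L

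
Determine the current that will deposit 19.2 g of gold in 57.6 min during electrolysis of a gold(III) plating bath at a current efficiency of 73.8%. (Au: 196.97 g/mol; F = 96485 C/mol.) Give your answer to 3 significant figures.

n(Au) = 19.2 / 196.97 = 0.09748 mol
Au³⁺ + 3e⁻ → Au, so n(e⁻) = 3 × 0.09748 = 0.2924 mol
Q = 0.2924 × 96485 / 0.738 = 38230 C
I = Q / t = 38230 / 3456 s = 11.1 A

11.1 A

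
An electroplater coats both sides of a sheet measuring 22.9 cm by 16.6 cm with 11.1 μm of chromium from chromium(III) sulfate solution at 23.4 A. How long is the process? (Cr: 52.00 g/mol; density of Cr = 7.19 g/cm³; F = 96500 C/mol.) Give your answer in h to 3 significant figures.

0.401 h

Plated area = 2 × 22.9 × 16.6 = 760.3 cm²
Volume = 760.3 × 11.1×10⁻⁴ cm = 0.8439 cm³
m(Cr) = 0.8439 × 7.19 = 6.068 g
n(Cr) = 6.068 / 52.00 = 0.1167 mol; n(e⁻) = 3 × 0.1167 = 0.3501 mol
Q = 0.3501 × 96500 = 33780 C
t = 33780 / 23.4 = 1444 s = 0.401 h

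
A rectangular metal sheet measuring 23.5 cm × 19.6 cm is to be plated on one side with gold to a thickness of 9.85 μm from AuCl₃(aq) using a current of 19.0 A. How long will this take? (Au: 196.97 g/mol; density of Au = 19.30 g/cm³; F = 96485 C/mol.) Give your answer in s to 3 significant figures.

677 s

Plated area = 23.5 × 19.6 = 460.6 cm²
Volume = 460.6 × 9.85×10⁻⁴ cm = 0.4537 cm³
m(Au) = 0.4537 × 19.30 = 8.756 g
n(Au) = 8.756 / 196.97 = 0.04445 mol; n(e⁻) = 3 × 0.04445 = 0.1334 mol
Q = 0.1334 × 96485 = 12870 C
t = 12870 / 19.0 = 677.4 s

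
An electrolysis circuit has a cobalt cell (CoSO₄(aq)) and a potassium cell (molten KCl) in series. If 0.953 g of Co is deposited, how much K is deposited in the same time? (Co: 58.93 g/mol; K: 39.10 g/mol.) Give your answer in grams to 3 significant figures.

n(Co) = 0.953 / 58.93 = 0.01617 mol
Co²⁺ + 2e⁻ → Co, so n(e⁻) = 2 × 0.01617 = 0.03234 mol
Since the cells are in series, n(e⁻) in the K cell is also 0.03234 mol.
K⁺ + e⁻ → K, so n(K) = 0.03234 mol
m(K) = 0.03234 × 39.10 = 1.26 g

1.26 g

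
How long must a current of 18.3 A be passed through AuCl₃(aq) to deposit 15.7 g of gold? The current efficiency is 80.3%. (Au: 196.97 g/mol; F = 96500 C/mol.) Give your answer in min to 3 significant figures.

n(Au) = 15.7 / 196.97 = 0.07971 mol
Au³⁺ + 3e⁻ → Au, so n(e⁻) = 3 × 0.07971 = 0.2391 mol
Q = 0.2391 × 96500 / 0.803 = 28730 C
t = Q / I = 28730 / 18.3 = 1570 s = 26.2 min

26.2 min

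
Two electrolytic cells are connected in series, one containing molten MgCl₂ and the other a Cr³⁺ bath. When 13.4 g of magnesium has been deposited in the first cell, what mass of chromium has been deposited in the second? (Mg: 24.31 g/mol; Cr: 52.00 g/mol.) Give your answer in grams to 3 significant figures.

19.1 g

n(Mg) = 13.4 / 24.31 = 0.5512 mol
Mg²⁺ + 2e⁻ → Mg, so n(e⁻) = 2 × 0.5512 = 1.102 mol
Same current for the same time ⇒ same n(e⁻) = 1.102 mol in both cells.
Cr³⁺ + 3e⁻ → Cr, so n(Cr) = 1.102 / 3 = 0.3673 mol
m(Cr) = 0.3673 × 52.00 = 19.1 g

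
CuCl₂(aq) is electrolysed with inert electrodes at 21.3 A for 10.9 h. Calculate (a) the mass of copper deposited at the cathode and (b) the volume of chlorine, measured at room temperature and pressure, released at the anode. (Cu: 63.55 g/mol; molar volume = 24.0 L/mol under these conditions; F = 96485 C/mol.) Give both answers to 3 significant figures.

275 g Cu; 104 L Cl₂

Q = 21.3 × 39240 = 8.358×10^5 C; n(e⁻) = 8.358×10^5 / 96485 = 8.662 mol
Cathode: Cu²⁺ + 2e⁻ → Cu → n(Cu) = 8.662/2 = 4.331 mol → 275 g
Anode: 2Cl⁻ → Cl₂ + 2e⁻ → n(Cl₂) = 8.662/2 = 4.331 mol → 104 L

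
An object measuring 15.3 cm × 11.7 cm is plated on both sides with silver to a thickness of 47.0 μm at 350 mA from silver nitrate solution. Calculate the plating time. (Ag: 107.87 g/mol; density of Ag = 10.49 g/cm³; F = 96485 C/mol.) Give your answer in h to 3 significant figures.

12.5 h

Plated area = 2 × 15.3 × 11.7 = 358.0 cm²
Volume = 358.0 × 47.0×10⁻⁴ cm = 1.683 cm³
m(Ag) = 1.683 × 10.49 = 17.65 g
n(Ag) = 17.65 / 107.87 = 0.1636 mol; n(e⁻) = 0.1636 mol
Q = 0.1636 × 96485 = 15780 C
t = 15780 / 0.350 = 45090 s = 12.5 h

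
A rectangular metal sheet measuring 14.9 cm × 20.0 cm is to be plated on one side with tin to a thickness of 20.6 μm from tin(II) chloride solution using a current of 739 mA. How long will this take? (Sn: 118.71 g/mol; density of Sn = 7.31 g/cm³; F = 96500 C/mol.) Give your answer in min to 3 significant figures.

Plated area = 14.9 × 20.0 = 298.0 cm²
Volume = 298.0 × 20.6×10⁻⁴ cm = 0.6139 cm³
m(Sn) = 0.6139 × 7.31 = 4.488 g
n(Sn) = 4.488 / 118.71 = 0.03781 mol; n(e⁻) = 2 × 0.03781 = 0.07562 mol
Q = 0.07562 × 96500 = 7297 C
t = 7297 / 0.739 = 9874 s = 165 min

165 min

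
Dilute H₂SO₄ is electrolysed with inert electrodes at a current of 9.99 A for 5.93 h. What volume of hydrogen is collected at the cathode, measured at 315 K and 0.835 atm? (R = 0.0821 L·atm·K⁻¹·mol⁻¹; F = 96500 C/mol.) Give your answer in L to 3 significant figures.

34.2 L

Q = 9.99 A × 21348 s = 2.133×10^5 C
n(e⁻) = 2.133×10^5 / 96500 = 2.210 mol
2H⁺ + 2e⁻ → H₂, so n(H₂) = 2.210 / 2 = 1.105 mol
V = nRT/P = 1.105 × 0.0821 × 315 / 0.835 = 34.22 L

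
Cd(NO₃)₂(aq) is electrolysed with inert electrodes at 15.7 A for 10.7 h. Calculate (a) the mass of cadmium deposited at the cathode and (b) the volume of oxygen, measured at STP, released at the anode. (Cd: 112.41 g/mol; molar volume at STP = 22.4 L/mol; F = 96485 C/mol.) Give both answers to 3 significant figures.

Q = 15.7 × 38520 = 6.048×10^5 C; n(e⁻) = 6.048×10^5 / 96485 = 6.268 mol
Cathode: Cd²⁺ + 2e⁻ → Cd → n(Cd) = 6.268/2 = 3.134 mol → 352 g
Anode: 2H₂O → O₂ + 4H⁺ + 4e⁻ → n(O₂) = 6.268/4 = 1.567 mol → 35.1 L

352 g Cd; 35.1 L O₂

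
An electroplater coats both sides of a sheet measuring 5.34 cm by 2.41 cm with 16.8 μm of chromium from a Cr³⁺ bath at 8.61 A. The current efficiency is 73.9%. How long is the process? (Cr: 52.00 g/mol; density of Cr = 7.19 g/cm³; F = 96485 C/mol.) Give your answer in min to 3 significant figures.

4.53 min

Plated area = 2 × 5.34 × 2.41 = 25.74 cm²
Volume = 25.74 × 16.8×10⁻⁴ cm = 0.04324 cm³
m(Cr) = 0.04324 × 7.19 = 0.3109 g
n(Cr) = 0.3109 / 52.00 = 0.005979 mol; n(e⁻) = 3 × 0.005979 = 0.01794 mol
Q = 0.01794 × 96485 / 0.739 = 2342 C
t = 2342 / 8.61 = 272.0 s = 4.53 min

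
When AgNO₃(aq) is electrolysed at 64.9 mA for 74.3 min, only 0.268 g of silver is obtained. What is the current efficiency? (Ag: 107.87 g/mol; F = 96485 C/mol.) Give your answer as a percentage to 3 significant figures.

82.9%

Q = 0.0649 × 4458 = 289.3 C
n(e⁻) = 289.3 / 96485 = 0.002998 mol
Ag⁺ + e⁻ → Ag, so theoretical n(Ag) = 0.002998 mol → 0.3234 g
Efficiency = 0.268 / 0.3234 = 0.8287 = 82.9%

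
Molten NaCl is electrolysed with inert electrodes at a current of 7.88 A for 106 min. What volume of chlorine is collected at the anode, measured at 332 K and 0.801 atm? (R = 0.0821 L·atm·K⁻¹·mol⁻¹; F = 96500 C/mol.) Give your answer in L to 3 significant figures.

Q = It = 7.88 × 6360 = 50120 C
n(e⁻) = Q/F = 50120/96500 = 0.5194 mol
2Cl⁻ → Cl₂ + 2e⁻, so n(Cl₂) = 0.5194 / 2 = 0.2597 mol
V = nRT/P = 0.2597 × 0.0821 × 332 / 0.801 = 8.837 L

8.84 L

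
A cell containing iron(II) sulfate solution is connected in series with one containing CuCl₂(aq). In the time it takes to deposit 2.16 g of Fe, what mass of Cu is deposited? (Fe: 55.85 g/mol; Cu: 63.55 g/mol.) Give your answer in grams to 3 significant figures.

2.46 g

n(Fe) = 2.16 / 55.85 = 0.03868 mol
Fe²⁺ + 2e⁻ → Fe, so n(e⁻) = 2 × 0.03868 = 0.07736 mol
In series, the same 0.07736 mol of electrons flows through the second cell.
Cu²⁺ + 2e⁻ → Cu, so n(Cu) = 0.07736 / 2 = 0.03868 mol
m(Cu) = 0.03868 × 63.55 = 2.46 g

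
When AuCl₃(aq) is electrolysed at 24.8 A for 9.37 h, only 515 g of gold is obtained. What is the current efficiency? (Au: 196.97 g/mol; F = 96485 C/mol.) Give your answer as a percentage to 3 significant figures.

90.5%

Q = 24.8 × 33732 = 8.366×10^5 C
n(e⁻) = 8.366×10^5 / 96485 = 8.671 mol
Au³⁺ + 3e⁻ → Au, so theoretical n(Au) = 2.890 mol → 569.2 g
Efficiency = 515 / 569.2 = 0.9048 = 90.5%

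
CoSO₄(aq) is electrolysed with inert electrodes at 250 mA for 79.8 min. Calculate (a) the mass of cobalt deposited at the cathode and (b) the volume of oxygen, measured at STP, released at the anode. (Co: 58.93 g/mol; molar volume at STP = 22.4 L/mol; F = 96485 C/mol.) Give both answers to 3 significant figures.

0.366 g Co; 0.0695 L O₂

Q = 0.250 × 4788 = 1197 C; n(e⁻) = 1197 / 96485 = 0.01241 mol
Cathode: Co²⁺ + 2e⁻ → Co → n(Co) = 0.01241/2 = 0.006205 mol → 0.366 g
Anode: 2H₂O → O₂ + 4H⁺ + 4e⁻ → n(O₂) = 0.01241/4 = 0.003103 mol → 0.0695 L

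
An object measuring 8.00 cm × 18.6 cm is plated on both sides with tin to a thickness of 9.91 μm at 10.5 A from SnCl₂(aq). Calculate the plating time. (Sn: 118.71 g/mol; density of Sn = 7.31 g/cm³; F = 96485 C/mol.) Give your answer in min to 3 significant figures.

5.56 min

Plated area = 2 × 8.00 × 18.6 = 297.6 cm²
Volume = 297.6 × 9.91×10⁻⁴ cm = 0.2949 cm³
m(Sn) = 0.2949 × 7.31 = 2.156 g
n(Sn) = 2.156 / 118.71 = 0.01816 mol; n(e⁻) = 2 × 0.01816 = 0.03632 mol
Q = 0.03632 × 96485 = 3504 C
t = 3504 / 10.5 = 333.7 s = 5.56 min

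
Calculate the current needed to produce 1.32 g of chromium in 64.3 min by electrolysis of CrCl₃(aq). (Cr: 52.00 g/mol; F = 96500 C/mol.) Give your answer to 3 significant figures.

n(Cr) = 1.32 / 52.00 = 0.02538 mol
Cr³⁺ + 3e⁻ → Cr, so n(e⁻) = 3 × 0.02538 = 0.07614 mol
Q = 0.07614 × 96500 = 7348 C
I = Q / t = 7348 / 3858 s = 1.90 A

1.90 A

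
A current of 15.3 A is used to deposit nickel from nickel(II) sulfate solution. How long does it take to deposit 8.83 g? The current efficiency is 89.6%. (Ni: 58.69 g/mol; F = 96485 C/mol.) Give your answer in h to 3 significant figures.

n(Ni) = 8.83 / 58.69 = 0.1505 mol
Ni²⁺ + 2e⁻ → Ni, so n(e⁻) = 2 × 0.1505 = 0.3010 mol
Q = 0.3010 × 96485 / 0.896 = 32410 C
t = Q / I = 32410 / 15.3 = 2118 s = 0.588 h

0.588 h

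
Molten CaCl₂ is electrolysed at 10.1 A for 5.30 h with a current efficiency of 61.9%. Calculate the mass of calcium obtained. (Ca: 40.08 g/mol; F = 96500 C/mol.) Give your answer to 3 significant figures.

24.8 g

Q = 10.1 × 19080 = 1.927×10^5 C
n(e⁻) = 1.927×10^5 / 96500 = 1.997 mol
Ca²⁺ + 2e⁻ → Ca, so theoretical m(Ca) = 0.9985 × 40.08 = 40.02 g
Actual mass = 61.9% × 40.02 = 24.8 g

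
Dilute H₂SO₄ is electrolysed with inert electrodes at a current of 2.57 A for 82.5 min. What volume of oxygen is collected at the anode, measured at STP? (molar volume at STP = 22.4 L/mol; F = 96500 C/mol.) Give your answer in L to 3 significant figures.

Q = It = 2.57 × 4950 = 12720 C
n(e⁻) = Q/F = 12720/96500 = 0.1318 mol
2H₂O → O₂ + 4H⁺ + 4e⁻, so n(O₂) = 0.1318 / 4 = 0.03295 mol
V = 0.03295 × 22.4 = 0.7381 L

0.738 L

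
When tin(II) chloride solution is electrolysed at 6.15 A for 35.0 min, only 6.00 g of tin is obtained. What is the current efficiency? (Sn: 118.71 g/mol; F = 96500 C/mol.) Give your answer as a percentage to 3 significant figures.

Q = 6.15 × 2100 = 12920 C
n(e⁻) = 12920 / 96500 = 0.1339 mol
Sn²⁺ + 2e⁻ → Sn, so theoretical n(Sn) = 0.06695 mol → 7.948 g
Efficiency = 6.00 / 7.948 = 0.7549 = 75.5%

75.5%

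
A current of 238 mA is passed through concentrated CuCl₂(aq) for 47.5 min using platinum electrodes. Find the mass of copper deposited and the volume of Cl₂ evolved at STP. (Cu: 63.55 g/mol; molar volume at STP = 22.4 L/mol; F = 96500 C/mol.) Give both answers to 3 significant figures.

0.223 g Cu; 0.0787 L Cl₂

Q = 0.238 × 2850 = 678.3 C; n(e⁻) = 678.3 / 96500 = 0.007029 mol
Cathode: Cu²⁺ + 2e⁻ → Cu → n(Cu) = 0.007029/2 = 0.003515 mol → 0.223 g
Anode: 2Cl⁻ → Cl₂ + 2e⁻ → n(Cl₂) = 0.007029/2 = 0.003515 mol → 0.0787 L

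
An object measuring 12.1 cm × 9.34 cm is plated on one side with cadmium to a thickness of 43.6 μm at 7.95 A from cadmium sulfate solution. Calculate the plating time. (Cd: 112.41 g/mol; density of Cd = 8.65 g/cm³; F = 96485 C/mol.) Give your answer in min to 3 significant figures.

15.3 min

Plated area = 12.1 × 9.34 = 113.0 cm²
Volume = 113.0 × 43.6×10⁻⁴ cm = 0.4927 cm³
m(Cd) = 0.4927 × 8.65 = 4.262 g
n(Cd) = 4.262 / 112.41 = 0.03791 mol; n(e⁻) = 2 × 0.03791 = 0.07582 mol
Q = 0.07582 × 96485 = 7315 C
t = 7315 / 7.95 = 920.1 s = 15.3 min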